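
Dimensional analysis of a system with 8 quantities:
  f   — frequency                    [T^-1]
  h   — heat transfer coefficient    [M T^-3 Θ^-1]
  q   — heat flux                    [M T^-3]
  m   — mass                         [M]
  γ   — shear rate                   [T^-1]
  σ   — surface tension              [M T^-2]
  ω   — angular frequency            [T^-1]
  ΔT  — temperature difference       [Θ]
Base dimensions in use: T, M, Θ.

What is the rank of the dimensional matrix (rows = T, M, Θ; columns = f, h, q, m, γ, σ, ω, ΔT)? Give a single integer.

Dimensional matrix (T×M×Θ by f×h×q×m×γ×σ×ω×ΔT):
  T: [-1 -3 -3  0 -1 -2 -1  0]
  M: [ 0  1  1  1  0  1  0  0]
  Θ: [ 0 -1  0  0  0  0  0  1]
RREF → pivots at {f,h,q} ⇒ r = 3

3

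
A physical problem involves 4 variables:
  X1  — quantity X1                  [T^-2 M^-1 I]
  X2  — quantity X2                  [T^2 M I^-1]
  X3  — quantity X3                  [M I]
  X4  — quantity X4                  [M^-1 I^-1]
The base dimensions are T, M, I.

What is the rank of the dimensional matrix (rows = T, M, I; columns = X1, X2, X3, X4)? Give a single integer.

2

Dimensional matrix (T×M×I by X1×X2×X3×X4):
  T: [-2  2  0  0]
  M: [-1  1  1 -1]
  I: [ 1 -1  1 -1]
RREF → pivots at {X1,X3} ⇒ r = 2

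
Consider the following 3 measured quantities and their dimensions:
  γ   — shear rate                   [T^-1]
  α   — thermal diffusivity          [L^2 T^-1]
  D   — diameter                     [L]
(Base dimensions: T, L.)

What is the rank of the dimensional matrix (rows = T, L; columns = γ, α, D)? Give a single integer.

Write exponents as rows T,L / cols γ,α,D:
  T: [-1 -1  0]
  L: [ 0  2  1]
Echelon form has 2 nonzero rows (pivots: γ,α)

2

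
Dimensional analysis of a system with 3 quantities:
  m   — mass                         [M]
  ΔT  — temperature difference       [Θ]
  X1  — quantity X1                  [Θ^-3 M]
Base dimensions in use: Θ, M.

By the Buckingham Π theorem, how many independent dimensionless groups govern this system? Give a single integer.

Exponent matrix [Θ,M] × [m,ΔT,X1]:
  Θ: [ 0  1 -3]
  M: [ 1  0  1]
RREF → pivots at {m,ΔT} ⇒ r = 2
3 vars − rank 2 = 1 Π group

1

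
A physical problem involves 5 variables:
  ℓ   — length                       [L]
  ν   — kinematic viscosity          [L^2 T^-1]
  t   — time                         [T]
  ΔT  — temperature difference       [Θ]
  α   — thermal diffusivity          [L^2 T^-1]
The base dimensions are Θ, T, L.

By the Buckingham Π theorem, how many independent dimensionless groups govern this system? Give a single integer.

Exponent matrix [Θ,T,L] × [ℓ,ν,t,ΔT,α]:
  Θ: [ 0  0  0  1  0]
  T: [ 0 -1  1  0 -1]
  L: [ 1  2  0  0  2]
Echelon form has 3 nonzero rows (pivots: ℓ,ν,ΔT)
Π count = n − r = 5 − 3 = 2

2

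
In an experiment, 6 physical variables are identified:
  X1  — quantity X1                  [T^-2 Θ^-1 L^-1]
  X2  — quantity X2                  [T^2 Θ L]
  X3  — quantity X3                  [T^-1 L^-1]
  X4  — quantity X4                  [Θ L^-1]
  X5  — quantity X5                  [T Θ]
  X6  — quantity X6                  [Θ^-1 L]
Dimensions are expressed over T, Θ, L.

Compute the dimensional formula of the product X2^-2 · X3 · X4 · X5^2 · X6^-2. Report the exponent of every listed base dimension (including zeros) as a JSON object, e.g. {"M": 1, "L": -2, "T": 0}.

{"T": -3, "Θ": 3, "L": -6}

Dimensional matrix (T×Θ×L by X1×X2×X3×X4×X5×X6):
  T: [-2  2 -1  0  1  0]
  Θ: [-1  1  0  1  1 -1]
  L: [-1  1 -1 -1  0  1]
  [T]: (-2)·2+(1)·-1+(1)·0+(2)·1+(-2)·0 = -3
  [Θ]: (-2)·1+(1)·0+(1)·1+(2)·1+(-2)·-1 = 3
  [L]: (-2)·1+(1)·-1+(1)·-1+(2)·0+(-2)·1 = -6
⇒ T^-3 Θ^3 L^-6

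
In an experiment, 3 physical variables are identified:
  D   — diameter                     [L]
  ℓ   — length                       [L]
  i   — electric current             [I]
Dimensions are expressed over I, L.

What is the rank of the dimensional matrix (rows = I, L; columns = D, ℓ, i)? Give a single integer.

Dimensional matrix (I×L by D×ℓ×i):
  I: [ 0  0  1]
  L: [ 1  1  0]
Echelon form has 2 nonzero rows (pivots: D,i)

2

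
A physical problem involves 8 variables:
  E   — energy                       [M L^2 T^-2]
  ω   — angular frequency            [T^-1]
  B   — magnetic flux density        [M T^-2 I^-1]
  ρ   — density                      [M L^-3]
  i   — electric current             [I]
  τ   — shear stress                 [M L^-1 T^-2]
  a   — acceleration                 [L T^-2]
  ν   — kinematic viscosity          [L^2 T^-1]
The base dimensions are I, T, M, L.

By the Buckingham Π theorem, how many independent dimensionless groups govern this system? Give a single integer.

Exponent matrix [I,T,M,L] × [E,ω,B,ρ,i,τ,a,ν]:
  I: [ 0  0 -1  0  1  0  0  0]
  T: [-2 -1 -2  0  0 -2 -2 -1]
  M: [ 1  0  1  1  0  1  0  0]
  L: [ 2  0  0 -3  0 -1  1  2]
RREF → pivots at {E,ω,B,ρ} ⇒ r = 4
8 vars − rank 4 = 4 Π groups

4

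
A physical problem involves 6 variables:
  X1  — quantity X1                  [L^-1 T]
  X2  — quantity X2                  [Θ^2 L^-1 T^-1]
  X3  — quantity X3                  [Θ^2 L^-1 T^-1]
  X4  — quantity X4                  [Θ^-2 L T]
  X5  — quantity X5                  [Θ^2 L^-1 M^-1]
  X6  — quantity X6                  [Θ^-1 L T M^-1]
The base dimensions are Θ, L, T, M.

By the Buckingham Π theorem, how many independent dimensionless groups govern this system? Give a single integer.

3

Exponent matrix [Θ,L,T,M] × [X1,X2,X3,X4,X5,X6]:
  Θ: [ 0  2  2 -2  2 -1]
  L: [-1 -1 -1  1 -1  1]
  T: [ 1 -1 -1  1  0  1]
  M: [ 0  0  0  0 -1 -1]
Echelon form has 3 nonzero rows (pivots: X1,X2,X5)
Π count = n − r = 6 − 3 = 3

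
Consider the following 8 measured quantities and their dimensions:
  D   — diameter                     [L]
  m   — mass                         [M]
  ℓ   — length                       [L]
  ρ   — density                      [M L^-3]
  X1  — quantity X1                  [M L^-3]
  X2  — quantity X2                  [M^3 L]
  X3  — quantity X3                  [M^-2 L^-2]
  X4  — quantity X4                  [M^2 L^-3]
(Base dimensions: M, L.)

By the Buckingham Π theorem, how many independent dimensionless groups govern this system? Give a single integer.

Exponent matrix [M,L] × [D,m,ℓ,ρ,X1,X2,X3,X4]:
  M: [ 0  1  0  1  1  3 -2  2]
  L: [ 1  0  1 -3 -3  1 -2 -3]
Row reduction gives pivot columns D,m; rank = 2
n=8, r=2 ⇒ 6 dimensionless groups

6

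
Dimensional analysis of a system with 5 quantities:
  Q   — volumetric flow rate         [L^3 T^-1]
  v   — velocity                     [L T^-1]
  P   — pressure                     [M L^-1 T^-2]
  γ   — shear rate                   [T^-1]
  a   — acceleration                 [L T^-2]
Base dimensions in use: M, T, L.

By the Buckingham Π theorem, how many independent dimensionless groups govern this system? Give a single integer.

2

Write exponents as rows M,T,L / cols Q,v,P,γ,a:
  M: [ 0  0  1  0  0]
  T: [-1 -1 -2 -1 -2]
  L: [ 3  1 -1  0  1]
Row reduction gives pivot columns Q,v,P; rank = 3
n=5, r=3 ⇒ 2 dimensionless groups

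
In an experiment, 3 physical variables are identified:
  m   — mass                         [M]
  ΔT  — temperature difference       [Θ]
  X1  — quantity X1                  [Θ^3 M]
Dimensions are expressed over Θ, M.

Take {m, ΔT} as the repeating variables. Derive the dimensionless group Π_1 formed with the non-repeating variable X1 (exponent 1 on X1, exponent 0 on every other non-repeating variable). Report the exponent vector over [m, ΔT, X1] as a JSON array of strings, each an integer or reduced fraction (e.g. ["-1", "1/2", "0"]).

Write exponents as rows Θ,M / cols m,ΔT,X1:
  Θ: [ 0  1  3]
  M: [ 1  0  1]
RREF → pivots at {m,ΔT} ⇒ r = 2
Pivot set = {m,ΔT}, free = {X1}
RREF:
  r0: [   1    0    1]
  r1: [   0    1    3]
Fix exponent of X1 at 1; solve each RREF row for its pivot's exponent:
  r0: exp(m) + (1)·1 = 0 ⇒ exp(m) = -1
  r1: exp(ΔT) + (3)·1 = 0 ⇒ exp(ΔT) = -3
Π_1 = m^-1 · ΔT^-3 · X1

["-1", "-3", "1"]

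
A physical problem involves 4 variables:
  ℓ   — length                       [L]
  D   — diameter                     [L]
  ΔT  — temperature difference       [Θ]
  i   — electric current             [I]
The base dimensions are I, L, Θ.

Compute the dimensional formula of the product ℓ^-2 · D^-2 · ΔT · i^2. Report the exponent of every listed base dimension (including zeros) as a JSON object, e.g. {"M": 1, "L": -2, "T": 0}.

Exponent matrix [I,L,Θ] × [ℓ,D,ΔT,i]:
  I: [ 0  0  0  1]
  L: [ 1  1  0  0]
  Θ: [ 0  0  1  0]
  [I]: (-2)·0+(-2)·0+(1)·0+(2)·1 = 2
  [L]: (-2)·1+(-2)·1+(1)·0+(2)·0 = -4
  [Θ]: (-2)·0+(-2)·0+(1)·1+(2)·0 = 1
⇒ I^2 L^-4 Θ

{"I": 2, "L": -4, "Θ": 1}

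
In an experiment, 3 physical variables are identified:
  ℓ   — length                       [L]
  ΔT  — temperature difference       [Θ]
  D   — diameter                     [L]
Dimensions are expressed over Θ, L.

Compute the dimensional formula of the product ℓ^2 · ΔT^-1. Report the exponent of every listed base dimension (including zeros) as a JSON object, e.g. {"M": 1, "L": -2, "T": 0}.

{"Θ": -1, "L": 2}

Dimensional matrix (Θ×L by ℓ×ΔT×D):
  Θ: [ 0  1  0]
  L: [ 1  0  1]
  [Θ]: (2)·0+(-1)·1 = -1
  [L]: (2)·1+(-1)·0 = 2
⇒ Θ^-1 L^2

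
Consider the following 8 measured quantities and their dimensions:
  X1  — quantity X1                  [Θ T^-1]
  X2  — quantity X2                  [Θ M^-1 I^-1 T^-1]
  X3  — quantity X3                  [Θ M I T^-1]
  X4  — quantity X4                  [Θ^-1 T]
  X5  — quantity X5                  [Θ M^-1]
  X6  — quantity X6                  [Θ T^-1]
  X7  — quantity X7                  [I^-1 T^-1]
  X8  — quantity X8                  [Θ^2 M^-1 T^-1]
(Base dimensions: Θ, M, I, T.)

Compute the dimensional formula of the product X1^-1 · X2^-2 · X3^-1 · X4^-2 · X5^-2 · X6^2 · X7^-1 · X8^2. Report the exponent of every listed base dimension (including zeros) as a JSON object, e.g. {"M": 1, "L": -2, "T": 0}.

Write exponents as rows Θ,M,I,T / cols X1,X2,X3,X4,X5,X6,X7,X8:
  Θ: [ 1  1  1 -1  1  1  0  2]
  M: [ 0 -1  1  0 -1  0  0 -1]
  I: [ 0 -1  1  0  0  0 -1  0]
  T: [-1 -1 -1  1  0 -1 -1 -1]
  [Θ]: (-1)·1+(-2)·1+(-1)·1+(-2)·-1+(-2)·1+(2)·1+(-1)·0+(2)·2 = 2
  [M]: (-1)·0+(-2)·-1+(-1)·1+(-2)·0+(-2)·-1+(2)·0+(-1)·0+(2)·-1 = 1
  [I]: (-1)·0+(-2)·-1+(-1)·1+(-2)·0+(-2)·0+(2)·0+(-1)·-1+(2)·0 = 2
  [T]: (-1)·-1+(-2)·-1+(-1)·-1+(-2)·1+(-2)·0+(2)·-1+(-1)·-1+(2)·-1 = -1
⇒ Θ^2 M I^2 T^-1

{"Θ": 2, "M": 1, "I": 2, "T": -1}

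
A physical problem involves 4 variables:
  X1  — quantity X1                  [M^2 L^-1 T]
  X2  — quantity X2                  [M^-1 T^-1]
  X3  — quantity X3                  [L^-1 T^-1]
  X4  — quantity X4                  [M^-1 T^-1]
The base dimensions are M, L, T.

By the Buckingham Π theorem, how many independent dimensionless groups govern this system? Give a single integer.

Exponent matrix [M,L,T] × [X1,X2,X3,X4]:
  M: [ 2 -1  0 -1]
  L: [-1  0 -1  0]
  T: [ 1 -1 -1 -1]
RREF → pivots at {X1,X2} ⇒ r = 2
Π count = n − r = 4 − 2 = 2

2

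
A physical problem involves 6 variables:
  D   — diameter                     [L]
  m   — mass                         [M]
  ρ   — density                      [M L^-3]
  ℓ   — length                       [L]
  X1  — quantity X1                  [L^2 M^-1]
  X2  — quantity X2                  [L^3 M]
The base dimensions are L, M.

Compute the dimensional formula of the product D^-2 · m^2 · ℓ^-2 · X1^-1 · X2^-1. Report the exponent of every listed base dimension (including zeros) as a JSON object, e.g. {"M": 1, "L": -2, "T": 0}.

{"L": -9, "M": 2}

Exponent matrix [L,M] × [D,m,ρ,ℓ,X1,X2]:
  L: [ 1  0 -3  1  2  3]
  M: [ 0  1  1  0 -1  1]
  [L]: (-2)·1+(2)·0+(-2)·1+(-1)·2+(-1)·3 = -9
  [M]: (-2)·0+(2)·1+(-2)·0+(-1)·-1+(-1)·1 = 2
⇒ L^-9 M^2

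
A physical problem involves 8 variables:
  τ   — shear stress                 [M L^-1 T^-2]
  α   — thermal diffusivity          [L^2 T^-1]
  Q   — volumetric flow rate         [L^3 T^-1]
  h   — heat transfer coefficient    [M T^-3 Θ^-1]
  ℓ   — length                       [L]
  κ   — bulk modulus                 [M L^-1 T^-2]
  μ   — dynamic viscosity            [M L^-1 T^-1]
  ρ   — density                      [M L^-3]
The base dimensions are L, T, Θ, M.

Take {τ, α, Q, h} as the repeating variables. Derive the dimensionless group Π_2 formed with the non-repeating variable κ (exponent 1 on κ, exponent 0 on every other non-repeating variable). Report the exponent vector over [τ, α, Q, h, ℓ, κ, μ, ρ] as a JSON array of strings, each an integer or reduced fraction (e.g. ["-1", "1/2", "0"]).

["-1", "0", "0", "0", "0", "1", "0", "0"]

Write exponents as rows L,T,Θ,M / cols τ,α,Q,h,ℓ,κ,μ,ρ:
  L: [-1  2  3  0  1 -1 -1 -3]
  T: [-2 -1 -1 -3  0 -2 -1  0]
  Θ: [ 0  0  0 -1  0  0  0  0]
  M: [ 1  0  0  1  0  1  1  1]
Row reduction gives pivot columns τ,α,Q,h; rank = 4
Repeat: τ,α,Q,h; free: ℓ,κ,μ,ρ
RREF:
  r0: [   1    0    0    0    0    1    1    1]
  r1: [   0    1    0    0   -1    0   -3   -4]
  r2: [   0    0    1    0    1    0    2    2]
  r3: [   0    0    0    1    0    0    0    0]
Fix exponent of κ at 1, ℓ at 0, μ at 0, ρ at 0; solve each RREF row for its pivot's exponent:
  r0: exp(τ) + (1)·1 = 0 ⇒ exp(τ) = -1
  r1: exp(α) + (0)·1 = 0 ⇒ exp(α) = 0
  r2: exp(Q) + (0)·1 = 0 ⇒ exp(Q) = 0
  r3: exp(h) + (0)·1 = 0 ⇒ exp(h) = 0
Π_2 = τ^-1 · κ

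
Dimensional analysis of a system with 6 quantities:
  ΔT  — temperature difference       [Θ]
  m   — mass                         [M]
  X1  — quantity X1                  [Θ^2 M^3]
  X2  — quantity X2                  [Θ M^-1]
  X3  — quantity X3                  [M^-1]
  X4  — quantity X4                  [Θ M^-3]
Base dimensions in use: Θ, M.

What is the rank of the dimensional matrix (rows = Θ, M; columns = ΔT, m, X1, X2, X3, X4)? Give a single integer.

2

Exponent matrix [Θ,M] × [ΔT,m,X1,X2,X3,X4]:
  Θ: [ 1  0  2  1  0  1]
  M: [ 0  1  3 -1 -1 -3]
Echelon form has 2 nonzero rows (pivots: ΔT,m)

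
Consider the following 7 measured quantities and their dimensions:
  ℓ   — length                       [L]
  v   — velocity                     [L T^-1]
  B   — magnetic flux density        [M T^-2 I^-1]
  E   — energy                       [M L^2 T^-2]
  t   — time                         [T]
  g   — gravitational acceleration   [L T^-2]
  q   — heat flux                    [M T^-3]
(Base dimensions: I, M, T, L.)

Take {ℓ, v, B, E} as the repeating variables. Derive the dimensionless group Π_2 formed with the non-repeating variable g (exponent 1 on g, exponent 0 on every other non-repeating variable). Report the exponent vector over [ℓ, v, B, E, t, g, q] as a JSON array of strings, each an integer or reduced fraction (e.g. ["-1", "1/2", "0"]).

Write exponents as rows I,M,T,L / cols ℓ,v,B,E,t,g,q:
  I: [ 0  0 -1  0  0  0  0]
  M: [ 0  0  1  1  0  0  1]
  T: [ 0 -1 -2 -2  1 -2 -3]
  L: [ 1  1  0  2  0  1  0]
Row reduction gives pivot columns ℓ,v,B,E; rank = 4
Repeat: ℓ,v,B,E; free: t,g,q
RREF:
  r0: [   1    0    0    0    1   -1   -3]
  r1: [   0    1    0    0   -1    2    1]
  r2: [   0    0    1    0    0    0    0]
  r3: [   0    0    0    1    0    0    1]
Fix exponent of g at 1, t at 0, q at 0; solve each RREF row for its pivot's exponent:
  r0: exp(ℓ) + (-1)·1 = 0 ⇒ exp(ℓ) = 1
  r1: exp(v) + (2)·1 = 0 ⇒ exp(v) = -2
  r2: exp(B) + (0)·1 = 0 ⇒ exp(B) = 0
  r3: exp(E) + (0)·1 = 0 ⇒ exp(E) = 0
Π_2 = ℓ · v^-2 · g

["1", "-2", "0", "0", "0", "1", "0"]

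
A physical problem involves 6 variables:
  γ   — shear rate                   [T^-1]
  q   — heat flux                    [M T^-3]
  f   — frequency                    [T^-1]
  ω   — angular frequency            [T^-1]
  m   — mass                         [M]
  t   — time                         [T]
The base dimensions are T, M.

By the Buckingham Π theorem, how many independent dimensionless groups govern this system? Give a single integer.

Exponent matrix [T,M] × [γ,q,f,ω,m,t]:
  T: [-1 -3 -1 -1  0  1]
  M: [ 0  1  0  0  1  0]
Row reduction gives pivot columns γ,q; rank = 2
Π count = n − r = 6 − 2 = 4

4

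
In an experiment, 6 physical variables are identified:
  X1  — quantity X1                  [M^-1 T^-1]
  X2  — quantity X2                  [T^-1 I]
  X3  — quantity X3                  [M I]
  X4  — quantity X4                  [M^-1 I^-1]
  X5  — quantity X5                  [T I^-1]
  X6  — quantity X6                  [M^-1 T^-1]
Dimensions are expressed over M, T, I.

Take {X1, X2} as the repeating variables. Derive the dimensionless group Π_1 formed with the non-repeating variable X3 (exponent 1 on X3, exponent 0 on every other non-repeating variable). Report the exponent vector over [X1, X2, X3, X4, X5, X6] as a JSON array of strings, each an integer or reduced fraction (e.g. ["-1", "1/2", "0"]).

Dimensional matrix (M×T×I by X1×X2×X3×X4×X5×X6):
  M: [-1  0  1 -1  0 -1]
  T: [-1 -1  0  0  1 -1]
  I: [ 0  1  1 -1 -1  0]
Row reduction gives pivot columns X1,X2; rank = 2
Repeat: X1,X2; free: X3,X4,X5,X6
RREF:
  r0: [   1    0   -1    1    0    1]
  r1: [   0    1    1   -1   -1    0]
  r2: [   0    0    0    0    0    0]
Fix exponent of X3 at 1, X4 at 0, X5 at 0, X6 at 0; solve each RREF row for its pivot's exponent:
  r0: exp(X1) + (-1)·1 = 0 ⇒ exp(X1) = 1
  r1: exp(X2) + (1)·1 = 0 ⇒ exp(X2) = -1
Π_1 = X1 · X2^-1 · X3

["1", "-1", "1", "0", "0", "0"]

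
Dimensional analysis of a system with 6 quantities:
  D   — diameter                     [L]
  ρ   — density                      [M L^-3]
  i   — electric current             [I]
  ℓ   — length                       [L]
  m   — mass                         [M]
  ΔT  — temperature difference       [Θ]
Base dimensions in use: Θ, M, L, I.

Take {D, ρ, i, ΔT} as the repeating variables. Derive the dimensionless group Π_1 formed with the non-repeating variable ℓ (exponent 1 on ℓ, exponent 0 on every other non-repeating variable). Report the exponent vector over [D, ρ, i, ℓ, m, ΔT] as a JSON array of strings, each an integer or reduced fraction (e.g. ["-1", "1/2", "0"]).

Dimensional matrix (Θ×M×L×I by D×ρ×i×ℓ×m×ΔT):
  Θ: [ 0  0  0  0  0  1]
  M: [ 0  1  0  0  1  0]
  L: [ 1 -3  0  1  0  0]
  I: [ 0  0  1  0  0  0]
Row reduction gives pivot columns D,ρ,i,ΔT; rank = 4
Pivot set = {D,ρ,i,ΔT}, free = {ℓ,m}
RREF:
  r0: [   1    0    0    1    3    0]
  r1: [   0    1    0    0    1    0]
  r2: [   0    0    1    0    0    0]
  r3: [   0    0    0    0    0    1]
Fix exponent of ℓ at 1, m at 0; solve each RREF row for its pivot's exponent:
  r0: exp(D) + (1)·1 = 0 ⇒ exp(D) = -1
  r1: exp(ρ) + (0)·1 = 0 ⇒ exp(ρ) = 0
  r2: exp(i) + (0)·1 = 0 ⇒ exp(i) = 0
  r3: exp(ΔT) + (0)·1 = 0 ⇒ exp(ΔT) = 0
Π_1 = D^-1 · ℓ

["-1", "0", "0", "1", "0", "0"]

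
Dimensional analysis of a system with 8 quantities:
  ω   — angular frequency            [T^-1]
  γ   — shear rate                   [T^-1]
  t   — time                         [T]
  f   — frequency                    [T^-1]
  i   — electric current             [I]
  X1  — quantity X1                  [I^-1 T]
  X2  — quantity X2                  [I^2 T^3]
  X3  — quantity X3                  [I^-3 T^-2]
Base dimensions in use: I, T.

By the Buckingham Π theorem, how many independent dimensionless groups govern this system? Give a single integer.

Exponent matrix [I,T] × [ω,γ,t,f,i,X1,X2,X3]:
  I: [ 0  0  0  0  1 -1  2 -3]
  T: [-1 -1  1 -1  0  1  3 -2]
Echelon form has 2 nonzero rows (pivots: ω,i)
n=8, r=2 ⇒ 6 dimensionless groups

6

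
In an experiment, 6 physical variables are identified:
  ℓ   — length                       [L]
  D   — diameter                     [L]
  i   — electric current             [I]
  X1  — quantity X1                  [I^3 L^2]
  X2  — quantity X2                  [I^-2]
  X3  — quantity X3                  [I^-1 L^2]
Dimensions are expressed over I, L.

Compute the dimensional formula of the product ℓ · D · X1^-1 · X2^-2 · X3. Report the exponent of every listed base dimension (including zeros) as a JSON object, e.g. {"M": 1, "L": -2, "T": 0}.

{"I": 0, "L": 2}

Exponent matrix [I,L] × [ℓ,D,i,X1,X2,X3]:
  I: [ 0  0  1  3 -2 -1]
  L: [ 1  1  0  2  0  2]
  [I]: (1)·0+(1)·0+(-1)·3+(-2)·-2+(1)·-1 = 0
  [L]: (1)·1+(1)·1+(-1)·2+(-2)·0+(1)·2 = 2
⇒ L^2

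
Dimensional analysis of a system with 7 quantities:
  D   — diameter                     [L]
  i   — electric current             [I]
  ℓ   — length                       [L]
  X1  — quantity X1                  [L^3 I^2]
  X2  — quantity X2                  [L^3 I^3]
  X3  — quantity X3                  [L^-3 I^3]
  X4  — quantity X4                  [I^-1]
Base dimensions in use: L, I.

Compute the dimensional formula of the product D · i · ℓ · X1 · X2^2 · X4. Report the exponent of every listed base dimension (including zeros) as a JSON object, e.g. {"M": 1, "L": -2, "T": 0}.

Dimensional matrix (L×I by D×i×ℓ×X1×X2×X3×X4):
  L: [ 1  0  1  3  3 -3  0]
  I: [ 0  1  0  2  3  3 -1]
  [L]: (1)·1+(1)·0+(1)·1+(1)·3+(2)·3+(1)·0 = 11
  [I]: (1)·0+(1)·1+(1)·0+(1)·2+(2)·3+(1)·-1 = 8
⇒ L^11 I^8

{"L": 11, "I": 8}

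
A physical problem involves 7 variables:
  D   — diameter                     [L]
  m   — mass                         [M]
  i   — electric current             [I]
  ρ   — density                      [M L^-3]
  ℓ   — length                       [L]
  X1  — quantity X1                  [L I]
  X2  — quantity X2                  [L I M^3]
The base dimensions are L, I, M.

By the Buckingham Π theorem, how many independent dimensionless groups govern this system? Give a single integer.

4

Exponent matrix [L,I,M] × [D,m,i,ρ,ℓ,X1,X2]:
  L: [ 1  0  0 -3  1  1  1]
  I: [ 0  0  1  0  0  1  1]
  M: [ 0  1  0  1  0  0  3]
RREF → pivots at {D,m,i} ⇒ r = 3
Π count = n − r = 7 − 3 = 4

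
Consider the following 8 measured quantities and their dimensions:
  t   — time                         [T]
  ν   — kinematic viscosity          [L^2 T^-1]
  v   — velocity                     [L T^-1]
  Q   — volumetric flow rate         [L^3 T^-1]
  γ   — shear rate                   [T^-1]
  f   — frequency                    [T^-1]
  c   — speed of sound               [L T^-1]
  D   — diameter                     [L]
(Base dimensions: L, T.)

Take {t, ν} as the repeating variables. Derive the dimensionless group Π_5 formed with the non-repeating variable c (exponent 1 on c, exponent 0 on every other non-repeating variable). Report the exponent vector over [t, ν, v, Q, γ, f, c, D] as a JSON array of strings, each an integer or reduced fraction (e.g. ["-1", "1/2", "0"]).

["1/2", "-1/2", "0", "0", "0", "0", "1", "0"]

Exponent matrix [L,T] × [t,ν,v,Q,γ,f,c,D]:
  L: [ 0  2  1  3  0  0  1  1]
  T: [ 1 -1 -1 -1 -1 -1 -1  0]
Echelon form has 2 nonzero rows (pivots: t,ν)
Repeat: t,ν; free: v,Q,γ,f,c,D
RREF:
  r0: [   1    0 -1/2  1/2   -1   -1 -1/2  1/2]
  r1: [   0    1  1/2  3/2    0    0  1/2  1/2]
Fix exponent of c at 1, v at 0, Q at 0, γ at 0, f at 0, D at 0; solve each RREF row for its pivot's exponent:
  r0: exp(t) + (-1/2)·1 = 0 ⇒ exp(t) = 1/2
  r1: exp(ν) + (1/2)·1 = 0 ⇒ exp(ν) = -1/2
Π_5 = t^(1/2) · ν^(-1/2) · c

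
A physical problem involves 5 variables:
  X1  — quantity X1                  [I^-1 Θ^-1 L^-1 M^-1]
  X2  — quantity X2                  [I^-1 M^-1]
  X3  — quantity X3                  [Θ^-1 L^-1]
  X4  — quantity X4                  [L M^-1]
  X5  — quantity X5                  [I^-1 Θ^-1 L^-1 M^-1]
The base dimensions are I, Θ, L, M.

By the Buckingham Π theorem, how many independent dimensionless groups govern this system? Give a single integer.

2

Dimensional matrix (I×Θ×L×M by X1×X2×X3×X4×X5):
  I: [-1 -1  0  0 -1]
  Θ: [-1  0 -1  0 -1]
  L: [-1  0 -1  1 -1]
  M: [-1 -1  0 -1 -1]
Echelon form has 3 nonzero rows (pivots: X1,X2,X4)
n=5, r=3 ⇒ 2 dimensionless groups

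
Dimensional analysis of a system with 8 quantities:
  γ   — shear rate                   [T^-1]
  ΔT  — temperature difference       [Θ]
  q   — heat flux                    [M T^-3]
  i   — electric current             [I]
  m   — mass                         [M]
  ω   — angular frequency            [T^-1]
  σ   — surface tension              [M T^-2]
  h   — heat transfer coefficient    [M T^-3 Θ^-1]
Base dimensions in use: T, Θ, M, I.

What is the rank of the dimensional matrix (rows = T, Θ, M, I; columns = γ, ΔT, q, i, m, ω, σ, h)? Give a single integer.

4

Dimensional matrix (T×Θ×M×I by γ×ΔT×q×i×m×ω×σ×h):
  T: [-1  0 -3  0  0 -1 -2 -3]
  Θ: [ 0  1  0  0  0  0  0 -1]
  M: [ 0  0  1  0  1  0  1  1]
  I: [ 0  0  0  1  0  0  0  0]
Row reduction gives pivot columns γ,ΔT,q,i; rank = 4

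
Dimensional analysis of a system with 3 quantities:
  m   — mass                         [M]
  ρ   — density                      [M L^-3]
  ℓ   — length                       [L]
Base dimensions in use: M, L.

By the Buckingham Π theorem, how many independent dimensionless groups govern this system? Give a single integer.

Dimensional matrix (M×L by m×ρ×ℓ):
  M: [ 1  1  0]
  L: [ 0 -3  1]
RREF → pivots at {m,ρ} ⇒ r = 2
3 vars − rank 2 = 1 Π group

1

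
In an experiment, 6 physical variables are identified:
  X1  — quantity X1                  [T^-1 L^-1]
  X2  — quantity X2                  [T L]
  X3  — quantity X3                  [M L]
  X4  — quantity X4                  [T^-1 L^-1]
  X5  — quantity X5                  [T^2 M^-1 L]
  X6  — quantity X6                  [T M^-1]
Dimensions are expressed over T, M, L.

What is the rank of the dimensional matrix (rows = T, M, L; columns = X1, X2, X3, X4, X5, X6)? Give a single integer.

Dimensional matrix (T×M×L by X1×X2×X3×X4×X5×X6):
  T: [-1  1  0 -1  2  1]
  M: [ 0  0  1  0 -1 -1]
  L: [-1  1  1 -1  1  0]
Row reduction gives pivot columns X1,X3; rank = 2

2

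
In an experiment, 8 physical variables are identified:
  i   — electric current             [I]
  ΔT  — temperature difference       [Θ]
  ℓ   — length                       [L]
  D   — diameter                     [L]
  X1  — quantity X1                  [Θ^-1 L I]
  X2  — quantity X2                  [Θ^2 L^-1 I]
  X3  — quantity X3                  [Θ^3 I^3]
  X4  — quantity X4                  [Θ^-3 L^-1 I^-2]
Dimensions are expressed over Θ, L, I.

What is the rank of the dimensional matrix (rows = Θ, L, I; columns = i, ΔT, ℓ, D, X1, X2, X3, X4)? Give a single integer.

3

Dimensional matrix (Θ×L×I by i×ΔT×ℓ×D×X1×X2×X3×X4):
  Θ: [ 0  1  0  0 -1  2  3 -3]
  L: [ 0  0  1  1  1 -1  0 -1]
  I: [ 1  0  0  0  1  1  3 -2]
Echelon form has 3 nonzero rows (pivots: i,ΔT,ℓ)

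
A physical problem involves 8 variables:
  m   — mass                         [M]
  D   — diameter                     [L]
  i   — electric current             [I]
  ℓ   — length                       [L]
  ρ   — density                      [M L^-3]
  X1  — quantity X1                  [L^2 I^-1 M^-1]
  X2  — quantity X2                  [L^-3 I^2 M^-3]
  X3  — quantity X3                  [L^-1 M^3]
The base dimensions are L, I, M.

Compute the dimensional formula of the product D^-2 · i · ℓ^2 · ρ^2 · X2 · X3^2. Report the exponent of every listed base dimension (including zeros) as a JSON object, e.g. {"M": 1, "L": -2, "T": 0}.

{"L": -11, "I": 3, "M": 5}

Write exponents as rows L,I,M / cols m,D,i,ℓ,ρ,X1,X2,X3:
  L: [ 0  1  0  1 -3  2 -3 -1]
  I: [ 0  0  1  0  0 -1  2  0]
  M: [ 1  0  0  0  1 -1 -3  3]
  [L]: (-2)·1+(1)·0+(2)·1+(2)·-3+(1)·-3+(2)·-1 = -11
  [I]: (-2)·0+(1)·1+(2)·0+(2)·0+(1)·2+(2)·0 = 3
  [M]: (-2)·0+(1)·0+(2)·0+(2)·1+(1)·-3+(2)·3 = 5
⇒ L^-11 I^3 M^5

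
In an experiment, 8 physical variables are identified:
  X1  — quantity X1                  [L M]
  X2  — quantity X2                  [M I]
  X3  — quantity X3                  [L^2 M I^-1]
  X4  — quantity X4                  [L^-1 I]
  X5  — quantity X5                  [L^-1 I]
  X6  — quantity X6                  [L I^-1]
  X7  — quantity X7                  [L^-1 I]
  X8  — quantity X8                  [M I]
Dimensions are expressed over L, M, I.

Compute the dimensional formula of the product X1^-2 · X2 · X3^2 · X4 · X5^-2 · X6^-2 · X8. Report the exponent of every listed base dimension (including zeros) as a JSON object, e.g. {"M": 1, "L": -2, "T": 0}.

Dimensional matrix (L×M×I by X1×X2×X3×X4×X5×X6×X7×X8):
  L: [ 1  0  2 -1 -1  1 -1  0]
  M: [ 1  1  1  0  0  0  0  1]
  I: [ 0  1 -1  1  1 -1  1  1]
  [L]: (-2)·1+(1)·0+(2)·2+(1)·-1+(-2)·-1+(-2)·1+(1)·0 = 1
  [M]: (-2)·1+(1)·1+(2)·1+(1)·0+(-2)·0+(-2)·0+(1)·1 = 2
  [I]: (-2)·0+(1)·1+(2)·-1+(1)·1+(-2)·1+(-2)·-1+(1)·1 = 1
⇒ L M^2 I

{"L": 1, "M": 2, "I": 1}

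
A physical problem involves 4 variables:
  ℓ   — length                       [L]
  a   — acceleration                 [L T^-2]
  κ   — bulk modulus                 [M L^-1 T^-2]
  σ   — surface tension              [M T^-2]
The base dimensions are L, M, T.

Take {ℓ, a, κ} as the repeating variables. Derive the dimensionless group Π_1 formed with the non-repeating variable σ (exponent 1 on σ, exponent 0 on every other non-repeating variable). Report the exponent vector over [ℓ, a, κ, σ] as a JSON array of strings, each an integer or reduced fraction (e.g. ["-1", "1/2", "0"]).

Write exponents as rows L,M,T / cols ℓ,a,κ,σ:
  L: [ 1  1 -1  0]
  M: [ 0  0  1  1]
  T: [ 0 -2 -2 -2]
Row reduction gives pivot columns ℓ,a,κ; rank = 3
Pivot set = {ℓ,a,κ}, free = {σ}
RREF:
  r0: [   1    0    0    1]
  r1: [   0    1    0    0]
  r2: [   0    0    1    1]
Fix exponent of σ at 1; solve each RREF row for its pivot's exponent:
  r0: exp(ℓ) + (1)·1 = 0 ⇒ exp(ℓ) = -1
  r1: exp(a) + (0)·1 = 0 ⇒ exp(a) = 0
  r2: exp(κ) + (1)·1 = 0 ⇒ exp(κ) = -1
Π_1 = ℓ^-1 · κ^-1 · σ

["-1", "0", "-1", "1"]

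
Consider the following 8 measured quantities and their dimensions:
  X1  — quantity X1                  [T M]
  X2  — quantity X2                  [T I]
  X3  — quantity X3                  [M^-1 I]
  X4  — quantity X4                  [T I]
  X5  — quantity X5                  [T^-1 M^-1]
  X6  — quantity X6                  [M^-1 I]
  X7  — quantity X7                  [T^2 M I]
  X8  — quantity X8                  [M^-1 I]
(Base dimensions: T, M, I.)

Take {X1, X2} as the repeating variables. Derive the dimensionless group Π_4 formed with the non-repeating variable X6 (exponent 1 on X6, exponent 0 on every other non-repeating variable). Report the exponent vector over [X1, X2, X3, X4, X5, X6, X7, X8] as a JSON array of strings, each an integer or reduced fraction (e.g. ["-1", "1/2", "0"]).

Write exponents as rows T,M,I / cols X1,X2,X3,X4,X5,X6,X7,X8:
  T: [ 1  1  0  1 -1  0  2  0]
  M: [ 1  0 -1  0 -1 -1  1 -1]
  I: [ 0  1  1  1  0  1  1  1]
RREF → pivots at {X1,X2} ⇒ r = 2
Repeat: X1,X2; free: X3,X4,X5,X6,X7,X8
RREF:
  r0: [   1    0   -1    0   -1   -1    1   -1]
  r1: [   0    1    1    1    0    1    1    1]
  r2: [   0    0    0    0    0    0    0    0]
Fix exponent of X6 at 1, X3 at 0, X4 at 0, X5 at 0, X7 at 0, X8 at 0; solve each RREF row for its pivot's exponent:
  r0: exp(X1) + (-1)·1 = 0 ⇒ exp(X1) = 1
  r1: exp(X2) + (1)·1 = 0 ⇒ exp(X2) = -1
Π_4 = X1 · X2^-1 · X6

["1", "-1", "0", "0", "0", "1", "0", "0"]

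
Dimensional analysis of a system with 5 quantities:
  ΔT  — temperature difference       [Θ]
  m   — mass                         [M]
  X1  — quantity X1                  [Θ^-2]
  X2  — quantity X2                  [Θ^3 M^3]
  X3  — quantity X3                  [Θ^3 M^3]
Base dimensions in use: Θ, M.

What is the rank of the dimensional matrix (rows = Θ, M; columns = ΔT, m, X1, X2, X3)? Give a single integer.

Exponent matrix [Θ,M] × [ΔT,m,X1,X2,X3]:
  Θ: [ 1  0 -2  3  3]
  M: [ 0  1  0  3  3]
Row reduction gives pivot columns ΔT,m; rank = 2

2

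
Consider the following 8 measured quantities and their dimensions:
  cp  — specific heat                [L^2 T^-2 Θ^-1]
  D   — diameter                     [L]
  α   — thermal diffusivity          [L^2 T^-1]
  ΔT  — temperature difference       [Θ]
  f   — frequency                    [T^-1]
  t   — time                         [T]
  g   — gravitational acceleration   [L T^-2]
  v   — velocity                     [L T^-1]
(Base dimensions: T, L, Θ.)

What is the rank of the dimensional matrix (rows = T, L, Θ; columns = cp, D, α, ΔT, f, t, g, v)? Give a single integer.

3

Dimensional matrix (T×L×Θ by cp×D×α×ΔT×f×t×g×v):
  T: [-2  0 -1  0 -1  1 -2 -1]
  L: [ 2  1  2  0  0  0  1  1]
  Θ: [-1  0  0  1  0  0  0  0]
RREF → pivots at {cp,D,α} ⇒ r = 3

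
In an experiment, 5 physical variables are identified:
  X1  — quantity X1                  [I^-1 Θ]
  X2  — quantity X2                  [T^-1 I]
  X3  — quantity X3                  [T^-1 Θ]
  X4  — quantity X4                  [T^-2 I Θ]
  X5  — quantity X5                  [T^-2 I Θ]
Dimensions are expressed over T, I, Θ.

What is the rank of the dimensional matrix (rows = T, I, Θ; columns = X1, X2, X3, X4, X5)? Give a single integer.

2

Exponent matrix [T,I,Θ] × [X1,X2,X3,X4,X5]:
  T: [ 0 -1 -1 -2 -2]
  I: [-1  1  0  1  1]
  Θ: [ 1  0  1  1  1]
Echelon form has 2 nonzero rows (pivots: X1,X2)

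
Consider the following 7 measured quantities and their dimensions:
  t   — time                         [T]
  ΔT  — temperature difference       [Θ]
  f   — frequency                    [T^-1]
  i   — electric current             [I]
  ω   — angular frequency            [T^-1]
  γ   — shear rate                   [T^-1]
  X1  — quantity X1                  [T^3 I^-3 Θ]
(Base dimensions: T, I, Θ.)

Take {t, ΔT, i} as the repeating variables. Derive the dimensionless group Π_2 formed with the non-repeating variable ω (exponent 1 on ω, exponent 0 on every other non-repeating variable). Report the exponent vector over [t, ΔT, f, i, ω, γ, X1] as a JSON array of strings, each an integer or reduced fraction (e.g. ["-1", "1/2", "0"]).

Dimensional matrix (T×I×Θ by t×ΔT×f×i×ω×γ×X1):
  T: [ 1  0 -1  0 -1 -1  3]
  I: [ 0  0  0  1  0  0 -3]
  Θ: [ 0  1  0  0  0  0  1]
Echelon form has 3 nonzero rows (pivots: t,ΔT,i)
Repeat: t,ΔT,i; free: f,ω,γ,X1
RREF:
  r0: [   1    0   -1    0   -1   -1    3]
  r1: [   0    1    0    0    0    0    1]
  r2: [   0    0    0    1    0    0   -3]
Fix exponent of ω at 1, f at 0, γ at 0, X1 at 0; solve each RREF row for its pivot's exponent:
  r0: exp(t) + (-1)·1 = 0 ⇒ exp(t) = 1
  r1: exp(ΔT) + (0)·1 = 0 ⇒ exp(ΔT) = 0
  r2: exp(i) + (0)·1 = 0 ⇒ exp(i) = 0
Π_2 = t · ω

["1", "0", "0", "0", "1", "0", "0"]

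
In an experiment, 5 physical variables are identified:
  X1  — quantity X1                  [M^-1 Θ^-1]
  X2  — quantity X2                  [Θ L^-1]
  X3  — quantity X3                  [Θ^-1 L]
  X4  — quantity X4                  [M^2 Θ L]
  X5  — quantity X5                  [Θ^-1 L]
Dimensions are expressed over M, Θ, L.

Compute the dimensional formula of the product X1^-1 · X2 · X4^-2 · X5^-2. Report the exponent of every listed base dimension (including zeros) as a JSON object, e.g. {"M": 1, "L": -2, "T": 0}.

{"M": -3, "Θ": 2, "L": -5}

Write exponents as rows M,Θ,L / cols X1,X2,X3,X4,X5:
  M: [-1  0  0  2  0]
  Θ: [-1  1 -1  1 -1]
  L: [ 0 -1  1  1  1]
  [M]: (-1)·-1+(1)·0+(-2)·2+(-2)·0 = -3
  [Θ]: (-1)·-1+(1)·1+(-2)·1+(-2)·-1 = 2
  [L]: (-1)·0+(1)·-1+(-2)·1+(-2)·1 = -5
⇒ M^-3 Θ^2 L^-5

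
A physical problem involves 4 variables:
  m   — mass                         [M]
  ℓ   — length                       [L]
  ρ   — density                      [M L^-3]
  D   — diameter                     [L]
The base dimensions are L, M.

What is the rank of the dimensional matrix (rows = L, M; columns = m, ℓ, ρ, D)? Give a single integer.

Dimensional matrix (L×M by m×ℓ×ρ×D):
  L: [ 0  1 -3  1]
  M: [ 1  0  1  0]
Row reduction gives pivot columns m,ℓ; rank = 2

2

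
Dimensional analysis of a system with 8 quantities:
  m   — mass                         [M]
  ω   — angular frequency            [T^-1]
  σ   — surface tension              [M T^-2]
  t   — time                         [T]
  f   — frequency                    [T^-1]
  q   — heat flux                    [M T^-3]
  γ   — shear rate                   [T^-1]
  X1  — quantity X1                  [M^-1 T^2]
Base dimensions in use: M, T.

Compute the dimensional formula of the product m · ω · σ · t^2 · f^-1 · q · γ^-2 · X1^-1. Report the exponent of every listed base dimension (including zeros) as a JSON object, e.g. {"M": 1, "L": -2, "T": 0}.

{"M": 4, "T": -3}

Exponent matrix [M,T] × [m,ω,σ,t,f,q,γ,X1]:
  M: [ 1  0  1  0  0  1  0 -1]
  T: [ 0 -1 -2  1 -1 -3 -1  2]
  [M]: (1)·1+(1)·0+(1)·1+(2)·0+(-1)·0+(1)·1+(-2)·0+(-1)·-1 = 4
  [T]: (1)·0+(1)·-1+(1)·-2+(2)·1+(-1)·-1+(1)·-3+(-2)·-1+(-1)·2 = -3
⇒ M^4 T^-3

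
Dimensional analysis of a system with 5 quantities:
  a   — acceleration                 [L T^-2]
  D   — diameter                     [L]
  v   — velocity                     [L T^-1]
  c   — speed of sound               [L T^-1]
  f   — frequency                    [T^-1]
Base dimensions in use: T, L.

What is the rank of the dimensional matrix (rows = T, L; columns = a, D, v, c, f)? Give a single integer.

Write exponents as rows T,L / cols a,D,v,c,f:
  T: [-2  0 -1 -1 -1]
  L: [ 1  1  1  1  0]
RREF → pivots at {a,D} ⇒ r = 2

2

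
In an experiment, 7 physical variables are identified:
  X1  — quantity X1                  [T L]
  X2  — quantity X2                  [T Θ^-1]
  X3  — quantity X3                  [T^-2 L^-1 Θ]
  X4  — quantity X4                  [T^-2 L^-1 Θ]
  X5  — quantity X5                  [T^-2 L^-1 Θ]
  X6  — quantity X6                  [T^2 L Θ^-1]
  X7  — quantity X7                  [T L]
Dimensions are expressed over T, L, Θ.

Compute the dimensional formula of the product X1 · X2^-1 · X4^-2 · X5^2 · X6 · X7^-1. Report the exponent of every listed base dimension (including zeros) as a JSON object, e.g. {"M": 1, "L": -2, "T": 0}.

Dimensional matrix (T×L×Θ by X1×X2×X3×X4×X5×X6×X7):
  T: [ 1  1 -2 -2 -2  2  1]
  L: [ 1  0 -1 -1 -1  1  1]
  Θ: [ 0 -1  1  1  1 -1  0]
  [T]: (1)·1+(-1)·1+(-2)·-2+(2)·-2+(1)·2+(-1)·1 = 1
  [L]: (1)·1+(-1)·0+(-2)·-1+(2)·-1+(1)·1+(-1)·1 = 1
  [Θ]: (1)·0+(-1)·-1+(-2)·1+(2)·1+(1)·-1+(-1)·0 = 0
⇒ T L

{"T": 1, "L": 1, "Θ": 0}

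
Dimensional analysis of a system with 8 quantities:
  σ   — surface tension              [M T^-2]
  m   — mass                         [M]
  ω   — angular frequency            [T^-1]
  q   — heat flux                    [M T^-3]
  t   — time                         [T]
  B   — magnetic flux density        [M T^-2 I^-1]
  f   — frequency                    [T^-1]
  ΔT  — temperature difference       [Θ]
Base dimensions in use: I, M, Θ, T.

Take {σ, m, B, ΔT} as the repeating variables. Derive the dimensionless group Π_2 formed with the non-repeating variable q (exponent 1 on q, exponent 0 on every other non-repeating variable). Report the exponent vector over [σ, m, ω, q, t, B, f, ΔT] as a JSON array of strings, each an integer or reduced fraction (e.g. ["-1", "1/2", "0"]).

Exponent matrix [I,M,Θ,T] × [σ,m,ω,q,t,B,f,ΔT]:
  I: [ 0  0  0  0  0 -1  0  0]
  M: [ 1  1  0  1  0  1  0  0]
  Θ: [ 0  0  0  0  0  0  0  1]
  T: [-2  0 -1 -3  1 -2 -1  0]
RREF → pivots at {σ,m,B,ΔT} ⇒ r = 4
Repeat: σ,m,B,ΔT; free: ω,q,t,f
RREF:
  r0: [   1    0  1/2  3/2 -1/2    0  1/2    0]
  r1: [   0    1 -1/2 -1/2  1/2    0 -1/2    0]
  r2: [   0    0    0    0    0    1    0    0]
  r3: [   0    0    0    0    0    0    0    1]
Fix exponent of q at 1, ω at 0, t at 0, f at 0; solve each RREF row for its pivot's exponent:
  r0: exp(σ) + (3/2)·1 = 0 ⇒ exp(σ) = -3/2
  r1: exp(m) + (-1/2)·1 = 0 ⇒ exp(m) = 1/2
  r2: exp(B) + (0)·1 = 0 ⇒ exp(B) = 0
  r3: exp(ΔT) + (0)·1 = 0 ⇒ exp(ΔT) = 0
Π_2 = σ^(-3/2) · m^(1/2) · q

["-3/2", "1/2", "0", "1", "0", "0", "0", "0"]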